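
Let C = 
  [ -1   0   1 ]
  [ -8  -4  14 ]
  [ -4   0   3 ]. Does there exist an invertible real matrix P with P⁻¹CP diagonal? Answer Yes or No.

No

Characteristic polynomial: p(s) = s^3 + 2s^2 - 7s + 4 = (s - 1)^2(s + 4).
s = 1 has algebraic multiplicity 2; rank(C − 1I) = 2, so geometric multiplicity = 1.
Geometric multiplicity < algebraic multiplicity, so C is not diagonalizable.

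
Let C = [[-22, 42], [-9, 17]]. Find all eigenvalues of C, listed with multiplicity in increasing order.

-4, -1

Characteristic polynomial: p(λ) = λ^2 + 5λ + 4 = (λ + 1)(λ + 4).
Roots (with multiplicity): -4, -1.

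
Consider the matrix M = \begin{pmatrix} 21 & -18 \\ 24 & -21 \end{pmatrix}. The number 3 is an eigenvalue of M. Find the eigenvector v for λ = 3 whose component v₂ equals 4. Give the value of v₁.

4

M − 3I = [[18, -18], [24, -24]].
Solving (M − 3I)v = 0 gives the eigenspace spanned by (4, 4).
With v₂ = 4, v = (4, 4), so v₁ = 4.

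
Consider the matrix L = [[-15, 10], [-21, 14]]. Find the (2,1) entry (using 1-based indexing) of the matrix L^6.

21

Characteristic polynomial: μ^2 + μ = μ(μ + 1), so the eigenvalues are -1, 0.
μ=-1: eigenvector (5, 7).
μ=0: eigenvector (-2, -3).
P = [[5, -2], [7, -3]], D = diag(-1, 0), P⁻¹ = [[3, -2], [7, -5]].
L⁶ = P·diag(1, 0)·P⁻¹ = [[15, -10], [21, -14]].
The requested entry is 21.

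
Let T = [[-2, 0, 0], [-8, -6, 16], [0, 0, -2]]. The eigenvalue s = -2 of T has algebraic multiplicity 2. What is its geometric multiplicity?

2

T + 2I = [[0, 0, 0], [-8, -4, 16], [0, 0, 0]].
This matrix has rank 1, so its null space has dimension 3 − 1 = 2.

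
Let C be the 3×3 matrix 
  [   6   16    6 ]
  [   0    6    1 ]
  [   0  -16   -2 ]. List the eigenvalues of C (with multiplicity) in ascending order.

2, 2, 6

Characteristic polynomial: p(r) = r^3 - 10r^2 + 28r - 24 = (r - 6)(r - 2)^2.
Roots (with multiplicity): 2, 2, 6.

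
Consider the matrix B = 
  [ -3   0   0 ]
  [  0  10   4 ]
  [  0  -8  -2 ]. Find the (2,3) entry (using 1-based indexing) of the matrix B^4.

1280

Characteristic polynomial: t^3 - 5t^2 - 12t + 36 = (t - 6)(t - 2)(t + 3), so the eigenvalues are -3, 2, 6.
t=-3: eigenvector (1, 0, 0).
t=6: eigenvector (0, 1, -1).
t=2: eigenvector (0, 1, -2).
P = [[1, 0, 0], [0, 1, 1], [0, -1, -2]], D = diag(-3, 6, 2), P⁻¹ = [[1, 0, 0], [0, 2, 1], [0, -1, -1]].
B⁴ = P·diag(81, 1296, 16)·P⁻¹ = [[81, 0, 0], [0, 2576, 1280], [0, -2560, -1264]].
The requested entry is 1280.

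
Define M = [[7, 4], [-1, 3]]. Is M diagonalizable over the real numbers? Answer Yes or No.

No

Characteristic polynomial: p(μ) = μ^2 - 10μ + 25 = (μ - 5)^2.
μ = 5 has algebraic multiplicity 2; rank(M − 5I) = 1, so geometric multiplicity = 1.
Geometric multiplicity < algebraic multiplicity, so M is not diagonalizable.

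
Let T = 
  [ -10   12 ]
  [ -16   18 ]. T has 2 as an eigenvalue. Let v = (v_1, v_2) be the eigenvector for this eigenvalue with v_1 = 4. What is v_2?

4

T − 2I = [[-12, 12], [-16, 16]].
Solving (T − 2I)v = 0 gives the eigenspace spanned by (4, 4).
With v_1 = 4, v = (4, 4), so v_2 = 4.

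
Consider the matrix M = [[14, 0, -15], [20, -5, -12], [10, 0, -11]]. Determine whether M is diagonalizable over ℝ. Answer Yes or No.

Yes

Characteristic polynomial: p(s) = s^3 + 2s^2 - 19s - 20 = (s - 4)(s + 1)(s + 5).
All 3 eigenvalues are distinct, so M is diagonalizable.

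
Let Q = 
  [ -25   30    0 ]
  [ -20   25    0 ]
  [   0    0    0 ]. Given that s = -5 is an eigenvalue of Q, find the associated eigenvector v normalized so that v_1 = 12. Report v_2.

Q + 5I = [[-20, 30, 0], [-20, 30, 0], [0, 0, 5]].
Solving (Q + 5I)v = 0 gives the eigenspace spanned by (12, 8, 0).
With v_1 = 12, v = (12, 8, 0), so v_2 = 8.

8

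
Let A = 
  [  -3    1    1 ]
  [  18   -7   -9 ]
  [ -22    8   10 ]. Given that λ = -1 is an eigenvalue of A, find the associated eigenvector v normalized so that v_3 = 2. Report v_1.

1

A + 1I = [[-2, 1, 1], [18, -6, -9], [-22, 8, 11]].
Solving (A + 1I)v = 0 gives the eigenspace spanned by (1, 0, 2).
With v_3 = 2, v = (1, 0, 2), so v_1 = 1.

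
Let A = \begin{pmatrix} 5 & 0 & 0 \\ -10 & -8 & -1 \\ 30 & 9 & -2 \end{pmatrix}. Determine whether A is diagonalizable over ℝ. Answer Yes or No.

No

Characteristic polynomial: p(λ) = λ^3 + 5λ^2 - 25λ - 125 = (λ - 5)(λ + 5)^2.
λ = -5 has algebraic multiplicity 2; rank(A + 5I) = 2, so geometric multiplicity = 1.
Geometric multiplicity < algebraic multiplicity, so A is not diagonalizable.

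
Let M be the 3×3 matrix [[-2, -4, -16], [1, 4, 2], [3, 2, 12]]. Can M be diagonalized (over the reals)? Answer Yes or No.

Characteristic polynomial: p(λ) = λ^3 - 14λ^2 + 64λ - 96 = (λ - 6)(λ - 4)^2.
λ = 4 has algebraic multiplicity 2; rank(M − 4I) = 2, so geometric multiplicity = 1.
Geometric multiplicity < algebraic multiplicity, so M is not diagonalizable.

No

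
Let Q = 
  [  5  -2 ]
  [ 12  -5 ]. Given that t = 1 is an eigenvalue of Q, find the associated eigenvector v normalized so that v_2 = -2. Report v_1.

Q − 1I = [[4, -2], [12, -6]].
Solving (Q − 1I)v = 0 gives the eigenspace spanned by (-1, -2).
With v_2 = -2, v = (-1, -2), so v_1 = -1.

-1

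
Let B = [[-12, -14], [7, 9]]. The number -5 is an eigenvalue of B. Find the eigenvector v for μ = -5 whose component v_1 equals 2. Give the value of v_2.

-1

B + 5I = [[-7, -14], [7, 14]].
Solving (B + 5I)v = 0 gives the eigenspace spanned by (2, -1).
With v_1 = 2, v = (2, -1), so v_2 = -1.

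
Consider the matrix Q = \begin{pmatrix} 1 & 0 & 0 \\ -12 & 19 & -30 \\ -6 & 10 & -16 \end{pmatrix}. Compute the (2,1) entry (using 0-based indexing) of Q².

Characteristic polynomial: r^3 - 4r^2 - r + 4 = (r - 4)(r - 1)(r + 1), so the eigenvalues are -1, 1, 4.
r=-1: eigenvector (0, -3, -2).
r=1: eigenvector (1, 4, 2).
r=4: eigenvector (0, 2, 1).
P = [[0, 1, 0], [-3, 4, 2], [-2, 2, 1]], D = diag(-1, 1, 4), P⁻¹ = [[0, 1, -2], [1, 0, 0], [-2, 2, -3]].
Q² = P·diag(1, 1, 16)·P⁻¹ = [[1, 0, 0], [-60, 61, -90], [-30, 30, -44]].
The requested entry is 30.

30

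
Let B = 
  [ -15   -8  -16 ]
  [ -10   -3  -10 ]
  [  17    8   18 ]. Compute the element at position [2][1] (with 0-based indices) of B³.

56

Characteristic polynomial: μ^3 - 7μ + 6 = (μ - 2)(μ - 1)(μ + 3), so the eigenvalues are -3, 1, 2.
μ=1: eigenvector (1, 0, -1).
μ=2: eigenvector (0, -2, 1).
μ=-3: eigenvector (2, 1, -2).
P = [[1, 0, 2], [0, -2, 1], [-1, 1, -2]], D = diag(1, 2, -3), P⁻¹ = [[-3, -2, -4], [1, 0, 1], [2, 1, 2]].
B³ = P·diag(1, 8, -27)·P⁻¹ = [[-111, -56, -112], [-70, -27, -70], [119, 56, 120]].
The requested entry is 56.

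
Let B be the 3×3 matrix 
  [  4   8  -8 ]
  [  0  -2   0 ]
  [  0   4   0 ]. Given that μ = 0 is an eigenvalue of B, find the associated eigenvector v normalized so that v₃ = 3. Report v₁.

B = [[4, 8, -8], [0, -2, 0], [0, 4, 0]].
Solving (B)v = 0 gives the eigenspace spanned by (6, 0, 3).
With v₃ = 3, v = (6, 0, 3), so v₁ = 6.

6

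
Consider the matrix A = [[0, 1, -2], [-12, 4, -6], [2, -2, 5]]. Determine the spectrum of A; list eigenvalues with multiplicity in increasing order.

Characteristic polynomial: p(λ) = λ^3 - 9λ^2 + 24λ - 16 = (λ - 4)^2(λ - 1).
Roots (with multiplicity): 1, 4, 4.

1, 4, 4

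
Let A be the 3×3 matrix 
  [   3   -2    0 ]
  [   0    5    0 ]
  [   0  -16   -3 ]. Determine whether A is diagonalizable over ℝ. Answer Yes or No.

Characteristic polynomial: p(s) = s^3 - 5s^2 - 9s + 45 = (s - 5)(s - 3)(s + 3).
All 3 eigenvalues are distinct, so A is diagonalizable.

Yes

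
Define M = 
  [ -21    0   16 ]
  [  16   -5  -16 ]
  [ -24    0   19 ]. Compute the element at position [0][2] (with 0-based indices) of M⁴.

-1088

Characteristic polynomial: μ^3 + 7μ^2 - 5μ - 75 = (μ - 3)(μ + 5)^2, so the eigenvalues are -5, -5, 3.
μ=-5: eigenvector (-1, 2, -1).
μ=-5: eigenvector (1, -1, 1).
μ=3: eigenvector (2, -2, 3).
P = [[-1, 1, 2], [2, -1, -2], [-1, 1, 3]], D = diag(-5, -5, 3), P⁻¹ = [[1, 1, 0], [4, 1, -2], [-1, 0, 1]].
M⁴ = P·diag(625, 625, 81)·P⁻¹ = [[1713, 0, -1088], [-1088, 625, 1088], [1632, 0, -1007]].
The requested entry is -1088.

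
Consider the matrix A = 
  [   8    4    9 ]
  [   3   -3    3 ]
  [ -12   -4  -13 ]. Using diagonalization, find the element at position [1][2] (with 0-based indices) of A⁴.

Characteristic polynomial: r^3 + 8r^2 + 19r + 12 = (r + 1)(r + 3)(r + 4), so the eigenvalues are -4, -3, -1.
r=-4: eigenvector (1, -3, 0).
r=-1: eigenvector (-1, 0, 1).
r=-3: eigenvector (-2, 1, 2).
P = [[1, -1, -2], [-3, 0, 1], [0, 1, 2]], D = diag(-4, -1, -3), P⁻¹ = [[1, 0, 1], [-6, -2, -5], [3, 1, 3]].
A⁴ = P·diag(256, 1, 81)·P⁻¹ = [[-224, -160, -225], [-525, 81, -525], [480, 160, 481]].
The requested entry is -525.

-525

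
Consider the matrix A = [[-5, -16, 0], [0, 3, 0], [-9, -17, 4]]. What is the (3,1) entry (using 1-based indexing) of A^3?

-189

Characteristic polynomial: s^3 - 2s^2 - 23s + 60 = (s - 4)(s - 3)(s + 5), so the eigenvalues are -5, 3, 4.
s=-5: eigenvector (1, 0, 1).
s=3: eigenvector (-2, 1, -1).
s=4: eigenvector (0, 0, 1).
P = [[1, -2, 0], [0, 1, 0], [1, -1, 1]], D = diag(-5, 3, 4), P⁻¹ = [[1, 2, 0], [0, 1, 0], [-1, -1, 1]].
A³ = P·diag(-125, 27, 64)·P⁻¹ = [[-125, -304, 0], [0, 27, 0], [-189, -341, 64]].
The requested entry is -189.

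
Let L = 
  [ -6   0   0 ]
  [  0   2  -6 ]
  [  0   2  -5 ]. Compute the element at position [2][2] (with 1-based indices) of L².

-8

Characteristic polynomial: μ^3 + 9μ^2 + 20μ + 12 = (μ + 1)(μ + 2)(μ + 6), so the eigenvalues are -6, -2, -1.
μ=-6: eigenvector (1, 0, 0).
μ=-2: eigenvector (0, -3, -2).
μ=-1: eigenvector (0, 2, 1).
P = [[1, 0, 0], [0, -3, 2], [0, -2, 1]], D = diag(-6, -2, -1), P⁻¹ = [[1, 0, 0], [0, 1, -2], [0, 2, -3]].
L² = P·diag(36, 4, 1)·P⁻¹ = [[36, 0, 0], [0, -8, 18], [0, -6, 13]].
The requested entry is -8.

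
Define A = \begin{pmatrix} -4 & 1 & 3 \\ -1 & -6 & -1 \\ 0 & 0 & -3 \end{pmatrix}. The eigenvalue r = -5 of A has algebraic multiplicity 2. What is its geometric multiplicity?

A + 5I = [[1, 1, 3], [-1, -1, -1], [0, 0, 2]].
This matrix has rank 2, so its null space has dimension 3 − 2 = 1.

1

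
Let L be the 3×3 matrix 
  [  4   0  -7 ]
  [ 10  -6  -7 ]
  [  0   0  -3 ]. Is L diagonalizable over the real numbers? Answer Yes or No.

Characteristic polynomial: p(s) = s^3 + 5s^2 - 18s - 72 = (s - 4)(s + 3)(s + 6).
All 3 eigenvalues are distinct, so L is diagonalizable.

Yes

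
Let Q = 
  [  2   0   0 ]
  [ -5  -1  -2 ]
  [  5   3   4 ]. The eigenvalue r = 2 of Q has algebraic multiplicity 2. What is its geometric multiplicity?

2

Q − 2I = [[0, 0, 0], [-5, -3, -2], [5, 3, 2]].
This matrix has rank 1, so its null space has dimension 3 − 1 = 2.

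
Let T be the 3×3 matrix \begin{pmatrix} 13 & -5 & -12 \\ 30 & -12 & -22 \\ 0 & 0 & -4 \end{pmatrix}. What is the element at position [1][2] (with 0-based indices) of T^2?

-8

Characteristic polynomial: s^3 + 3s^2 - 10s - 24 = (s - 3)(s + 2)(s + 4), so the eigenvalues are -4, -2, 3.
s=3: eigenvector (-1, -2, 0).
s=-2: eigenvector (-1, -3, 0).
s=-4: eigenvector (1, 1, 1).
P = [[-1, -1, 1], [-2, -3, 1], [0, 0, 1]], D = diag(3, -2, -4), P⁻¹ = [[-3, 1, 2], [2, -1, -1], [0, 0, 1]].
T² = P·diag(9, 4, 16)·P⁻¹ = [[19, -5, 2], [30, -6, -8], [0, 0, 16]].
The requested entry is -8.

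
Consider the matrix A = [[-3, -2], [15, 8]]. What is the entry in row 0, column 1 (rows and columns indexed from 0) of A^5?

-422

Characteristic polynomial: t^2 - 5t + 6 = (t - 3)(t - 2), so the eigenvalues are 2, 3.
t=2: eigenvector (-2, 5).
t=3: eigenvector (-1, 3).
P = [[-2, -1], [5, 3]], D = diag(2, 3), P⁻¹ = [[-3, -1], [5, 2]].
A⁵ = P·diag(32, 243)·P⁻¹ = [[-1023, -422], [3165, 1298]].
The requested entry is -422.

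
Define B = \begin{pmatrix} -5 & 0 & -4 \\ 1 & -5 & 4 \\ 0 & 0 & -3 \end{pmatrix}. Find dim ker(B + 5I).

1

B + 5I = [[0, 0, -4], [1, 0, 4], [0, 0, 2]].
This matrix has rank 2, so its null space has dimension 3 − 2 = 1.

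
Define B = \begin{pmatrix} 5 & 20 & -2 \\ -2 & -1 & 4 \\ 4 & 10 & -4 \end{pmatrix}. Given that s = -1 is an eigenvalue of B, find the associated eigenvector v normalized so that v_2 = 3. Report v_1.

B + 1I = [[6, 20, -2], [-2, 0, 4], [4, 10, -3]].
Solving (B + 1I)v = 0 gives the eigenspace spanned by (-12, 3, -6).
With v_2 = 3, v = (-12, 3, -6), so v_1 = -12.

-12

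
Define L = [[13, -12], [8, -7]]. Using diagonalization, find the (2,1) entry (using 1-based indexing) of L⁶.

31248

Characteristic polynomial: s^2 - 6s + 5 = (s - 5)(s - 1), so the eigenvalues are 1, 5.
s=1: eigenvector (1, 1).
s=5: eigenvector (-3, -2).
P = [[1, -3], [1, -2]], D = diag(1, 5), P⁻¹ = [[-2, 3], [-1, 1]].
L⁶ = P·diag(1, 15625)·P⁻¹ = [[46873, -46872], [31248, -31247]].
The requested entry is 31248.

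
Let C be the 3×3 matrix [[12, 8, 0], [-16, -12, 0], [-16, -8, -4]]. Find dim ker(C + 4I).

C + 4I = [[16, 8, 0], [-16, -8, 0], [-16, -8, 0]].
This matrix has rank 1, so its null space has dimension 3 − 1 = 2.

2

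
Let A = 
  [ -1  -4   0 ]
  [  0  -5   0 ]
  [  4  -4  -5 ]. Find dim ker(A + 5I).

A + 5I = [[4, -4, 0], [0, 0, 0], [4, -4, 0]].
This matrix has rank 1, so its null space has dimension 3 − 1 = 2.

2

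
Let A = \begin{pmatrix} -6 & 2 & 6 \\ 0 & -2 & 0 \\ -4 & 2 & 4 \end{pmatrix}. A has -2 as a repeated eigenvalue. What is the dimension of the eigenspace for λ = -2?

A + 2I = [[-4, 2, 6], [0, 0, 0], [-4, 2, 6]].
This matrix has rank 1, so its null space has dimension 3 − 1 = 2.

2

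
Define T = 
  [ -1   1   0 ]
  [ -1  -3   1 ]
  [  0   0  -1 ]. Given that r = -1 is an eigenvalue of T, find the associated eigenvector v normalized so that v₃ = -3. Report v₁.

T + 1I = [[0, 1, 0], [-1, -2, 1], [0, 0, 0]].
Solving (T + 1I)v = 0 gives the eigenspace spanned by (-3, 0, -3).
With v₃ = -3, v = (-3, 0, -3), so v₁ = -3.

-3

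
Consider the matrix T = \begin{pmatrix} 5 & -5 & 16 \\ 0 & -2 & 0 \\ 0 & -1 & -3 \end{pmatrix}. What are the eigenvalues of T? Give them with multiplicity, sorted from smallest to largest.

Characteristic polynomial: p(μ) = μ^3 - 19μ - 30 = (μ - 5)(μ + 2)(μ + 3).
Roots (with multiplicity): -3, -2, 5.

-3, -2, 5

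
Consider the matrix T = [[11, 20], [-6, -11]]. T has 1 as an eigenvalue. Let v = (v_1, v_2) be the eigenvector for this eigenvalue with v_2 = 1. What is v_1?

T − 1I = [[10, 20], [-6, -12]].
Solving (T − 1I)v = 0 gives the eigenspace spanned by (-2, 1).
With v_2 = 1, v = (-2, 1), so v_1 = -2.

-2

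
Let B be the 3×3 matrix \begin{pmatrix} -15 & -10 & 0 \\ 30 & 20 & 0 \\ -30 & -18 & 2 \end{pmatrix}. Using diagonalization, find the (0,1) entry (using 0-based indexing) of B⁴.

-1250

Characteristic polynomial: μ^3 - 7μ^2 + 10μ = μ(μ - 5)(μ - 2), so the eigenvalues are 0, 2, 5.
μ=5: eigenvector (1, -2, 2).
μ=0: eigenvector (2, -3, 3).
μ=2: eigenvector (0, 0, 1).
P = [[1, 2, 0], [-2, -3, 0], [2, 3, 1]], D = diag(5, 0, 2), P⁻¹ = [[-3, -2, 0], [2, 1, 0], [0, 1, 1]].
B⁴ = P·diag(625, 0, 16)·P⁻¹ = [[-1875, -1250, 0], [3750, 2500, 0], [-3750, -2484, 16]].
The requested entry is -1250.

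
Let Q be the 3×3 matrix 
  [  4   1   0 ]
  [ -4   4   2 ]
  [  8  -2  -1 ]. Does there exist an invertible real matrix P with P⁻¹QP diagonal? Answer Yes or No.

Characteristic polynomial: p(t) = t^3 - 7t^2 + 16t - 12 = (t - 3)(t - 2)^2.
t = 2 has algebraic multiplicity 2; rank(Q − 2I) = 2, so geometric multiplicity = 1.
Geometric multiplicity < algebraic multiplicity, so Q is not diagonalizable.

No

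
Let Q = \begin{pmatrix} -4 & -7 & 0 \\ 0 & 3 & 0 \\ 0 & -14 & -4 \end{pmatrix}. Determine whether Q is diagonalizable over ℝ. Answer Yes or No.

Yes

Characteristic polynomial: p(r) = r^3 + 5r^2 - 8r - 48 = (r - 3)(r + 4)^2.
r = -4 has algebraic multiplicity 2; rank(Q + 4I) = 1, so geometric multiplicity = 2.
Every eigenvalue has geometric = algebraic multiplicity, so Q is diagonalizable.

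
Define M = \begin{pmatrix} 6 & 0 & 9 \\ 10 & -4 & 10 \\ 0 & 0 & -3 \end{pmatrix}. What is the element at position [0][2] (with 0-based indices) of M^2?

Characteristic polynomial: μ^3 + μ^2 - 30μ - 72 = (μ - 6)(μ + 3)(μ + 4), so the eigenvalues are -4, -3, 6.
μ=6: eigenvector (1, 1, 0).
μ=-4: eigenvector (0, 1, 0).
μ=-3: eigenvector (-1, 0, 1).
P = [[1, 0, -1], [1, 1, 0], [0, 0, 1]], D = diag(6, -4, -3), P⁻¹ = [[1, 0, 1], [-1, 1, -1], [0, 0, 1]].
M² = P·diag(36, 16, 9)·P⁻¹ = [[36, 0, 27], [20, 16, 20], [0, 0, 9]].
The requested entry is 27.

27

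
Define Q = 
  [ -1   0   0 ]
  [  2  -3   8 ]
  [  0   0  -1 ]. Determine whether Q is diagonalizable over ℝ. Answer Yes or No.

Yes

Characteristic polynomial: p(r) = r^3 + 5r^2 + 7r + 3 = (r + 1)^2(r + 3).
r = -1 has algebraic multiplicity 2; rank(Q + 1I) = 1, so geometric multiplicity = 2.
Every eigenvalue has geometric = algebraic multiplicity, so Q is diagonalizable.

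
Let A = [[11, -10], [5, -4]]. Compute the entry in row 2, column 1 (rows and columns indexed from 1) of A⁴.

1295

Characteristic polynomial: μ^2 - 7μ + 6 = (μ - 6)(μ - 1), so the eigenvalues are 1, 6.
μ=1: eigenvector (-1, -1).
μ=6: eigenvector (2, 1).
P = [[-1, 2], [-1, 1]], D = diag(1, 6), P⁻¹ = [[1, -2], [1, -1]].
A⁴ = P·diag(1, 1296)·P⁻¹ = [[2591, -2590], [1295, -1294]].
The requested entry is 1295.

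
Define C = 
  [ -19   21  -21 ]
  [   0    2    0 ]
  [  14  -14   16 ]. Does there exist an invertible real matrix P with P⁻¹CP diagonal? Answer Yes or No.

Yes

Characteristic polynomial: p(r) = r^3 + r^2 - 16r + 20 = (r - 2)^2(r + 5).
r = 2 has algebraic multiplicity 2; rank(C − 2I) = 1, so geometric multiplicity = 2.
Every eigenvalue has geometric = algebraic multiplicity, so C is diagonalizable.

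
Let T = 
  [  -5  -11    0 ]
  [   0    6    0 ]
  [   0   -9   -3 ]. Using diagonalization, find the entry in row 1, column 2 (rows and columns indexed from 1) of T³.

Characteristic polynomial: s^3 + 2s^2 - 33s - 90 = (s - 6)(s + 3)(s + 5), so the eigenvalues are -5, -3, 6.
s=-5: eigenvector (1, 0, 0).
s=6: eigenvector (-1, 1, -1).
s=-3: eigenvector (0, 0, 1).
P = [[1, -1, 0], [0, 1, 0], [0, -1, 1]], D = diag(-5, 6, -3), P⁻¹ = [[1, 1, 0], [0, 1, 0], [0, 1, 1]].
T³ = P·diag(-125, 216, -27)·P⁻¹ = [[-125, -341, 0], [0, 216, 0], [0, -243, -27]].
The requested entry is -341.

-341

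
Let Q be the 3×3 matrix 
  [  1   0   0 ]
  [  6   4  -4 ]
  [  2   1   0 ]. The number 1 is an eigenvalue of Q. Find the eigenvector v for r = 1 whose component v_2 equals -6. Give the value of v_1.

3

Q − 1I = [[0, 0, 0], [6, 3, -4], [2, 1, -1]].
Solving (Q − 1I)v = 0 gives the eigenspace spanned by (3, -6, 0).
With v_2 = -6, v = (3, -6, 0), so v_1 = 3.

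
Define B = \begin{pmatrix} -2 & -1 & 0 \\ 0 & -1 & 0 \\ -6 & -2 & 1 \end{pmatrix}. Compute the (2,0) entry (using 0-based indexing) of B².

6

Characteristic polynomial: t^3 + 2t^2 - t - 2 = (t - 1)(t + 1)(t + 2), so the eigenvalues are -2, -1, 1.
t=-2: eigenvector (1, 0, 2).
t=-1: eigenvector (-1, 1, -2).
t=1: eigenvector (0, 0, 1).
P = [[1, -1, 0], [0, 1, 0], [2, -2, 1]], D = diag(-2, -1, 1), P⁻¹ = [[1, 1, 0], [0, 1, 0], [-2, 0, 1]].
B² = P·diag(4, 1, 1)·P⁻¹ = [[4, 3, 0], [0, 1, 0], [6, 6, 1]].
The requested entry is 6.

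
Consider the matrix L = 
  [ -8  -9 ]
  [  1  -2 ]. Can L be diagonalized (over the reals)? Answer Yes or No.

Characteristic polynomial: p(λ) = λ^2 + 10λ + 25 = (λ + 5)^2.
λ = -5 has algebraic multiplicity 2; rank(L + 5I) = 1, so geometric multiplicity = 1.
Geometric multiplicity < algebraic multiplicity, so L is not diagonalizable.

No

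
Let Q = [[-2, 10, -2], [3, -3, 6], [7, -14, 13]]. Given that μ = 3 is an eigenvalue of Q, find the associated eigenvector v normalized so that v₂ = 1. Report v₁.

2

Q − 3I = [[-5, 10, -2], [3, -6, 6], [7, -14, 10]].
Solving (Q − 3I)v = 0 gives the eigenspace spanned by (2, 1, 0).
With v₂ = 1, v = (2, 1, 0), so v₁ = 2.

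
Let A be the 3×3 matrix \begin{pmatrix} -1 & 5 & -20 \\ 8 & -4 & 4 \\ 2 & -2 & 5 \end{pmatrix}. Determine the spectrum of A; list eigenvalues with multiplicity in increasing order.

Characteristic polynomial: p(λ) = λ^3 - 13λ - 12 = (λ - 4)(λ + 1)(λ + 3).
Roots (with multiplicity): -3, -1, 4.

-3, -1, 4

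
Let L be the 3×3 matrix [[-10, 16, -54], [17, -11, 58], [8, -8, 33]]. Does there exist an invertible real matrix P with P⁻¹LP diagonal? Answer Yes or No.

Characteristic polynomial: p(λ) = λ^3 - 12λ^2 + 41λ - 30 = (λ - 6)(λ - 5)(λ - 1).
All 3 eigenvalues are distinct, so L is diagonalizable.

Yes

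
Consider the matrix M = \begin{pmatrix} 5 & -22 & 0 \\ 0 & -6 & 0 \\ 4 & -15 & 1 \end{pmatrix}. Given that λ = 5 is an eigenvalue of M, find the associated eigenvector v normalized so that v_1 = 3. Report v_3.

3

M − 5I = [[0, -22, 0], [0, -11, 0], [4, -15, -4]].
Solving (M − 5I)v = 0 gives the eigenspace spanned by (3, 0, 3).
With v_1 = 3, v = (3, 0, 3), so v_3 = 3.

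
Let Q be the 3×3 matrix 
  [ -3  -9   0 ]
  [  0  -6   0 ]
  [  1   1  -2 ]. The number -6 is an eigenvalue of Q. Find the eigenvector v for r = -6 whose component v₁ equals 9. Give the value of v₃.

-3

Q + 6I = [[3, -9, 0], [0, 0, 0], [1, 1, 4]].
Solving (Q + 6I)v = 0 gives the eigenspace spanned by (9, 3, -3).
With v₁ = 9, v = (9, 3, -3), so v₃ = -3.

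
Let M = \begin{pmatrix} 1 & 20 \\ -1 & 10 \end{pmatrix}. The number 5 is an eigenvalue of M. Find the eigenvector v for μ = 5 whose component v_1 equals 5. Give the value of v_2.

M − 5I = [[-4, 20], [-1, 5]].
Solving (M − 5I)v = 0 gives the eigenspace spanned by (5, 1).
With v_1 = 5, v = (5, 1), so v_2 = 1.

1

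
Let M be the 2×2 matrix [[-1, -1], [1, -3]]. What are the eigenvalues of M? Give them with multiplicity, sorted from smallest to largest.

-2, -2

Characteristic polynomial: p(μ) = μ^2 + 4μ + 4 = (μ + 2)^2.
Roots (with multiplicity): -2, -2.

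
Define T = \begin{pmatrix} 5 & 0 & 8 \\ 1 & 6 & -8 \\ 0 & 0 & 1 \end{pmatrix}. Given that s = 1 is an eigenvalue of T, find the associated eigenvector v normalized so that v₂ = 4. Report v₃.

T − 1I = [[4, 0, 8], [1, 5, -8], [0, 0, 0]].
Solving (T − 1I)v = 0 gives the eigenspace spanned by (-4, 4, 2).
With v₂ = 4, v = (-4, 4, 2), so v₃ = 2.

2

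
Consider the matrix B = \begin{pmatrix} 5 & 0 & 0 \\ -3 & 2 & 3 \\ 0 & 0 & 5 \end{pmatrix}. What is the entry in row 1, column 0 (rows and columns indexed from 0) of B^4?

Characteristic polynomial: λ^3 - 12λ^2 + 45λ - 50 = (λ - 5)^2(λ - 2), so the eigenvalues are 2, 5, 5.
λ=5: eigenvector (1, 0, 1).
λ=2: eigenvector (0, 1, 0).
λ=5: eigenvector (0, 1, 1).
P = [[1, 0, 0], [0, 1, 1], [1, 0, 1]], D = diag(5, 2, 5), P⁻¹ = [[1, 0, 0], [1, 1, -1], [-1, 0, 1]].
B⁴ = P·diag(625, 16, 625)·P⁻¹ = [[625, 0, 0], [-609, 16, 609], [0, 0, 625]].
The requested entry is -609.

-609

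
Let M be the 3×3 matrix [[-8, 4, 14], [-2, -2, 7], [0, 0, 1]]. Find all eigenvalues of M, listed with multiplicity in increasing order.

-6, -4, 1

Characteristic polynomial: p(t) = t^3 + 9t^2 + 14t - 24 = (t - 1)(t + 4)(t + 6).
Roots (with multiplicity): -6, -4, 1.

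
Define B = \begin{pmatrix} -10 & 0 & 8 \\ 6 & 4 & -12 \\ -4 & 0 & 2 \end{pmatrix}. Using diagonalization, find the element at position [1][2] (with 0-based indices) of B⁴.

-480

Characteristic polynomial: μ^3 + 4μ^2 - 20μ - 48 = (μ - 4)(μ + 2)(μ + 6), so the eigenvalues are -6, -2, 4.
μ=-2: eigenvector (1, 1, 1).
μ=4: eigenvector (0, 1, 0).
μ=-6: eigenvector (-2, 0, -1).
P = [[1, 0, -2], [1, 1, 0], [1, 0, -1]], D = diag(-2, 4, -6), P⁻¹ = [[-1, 0, 2], [1, 1, -2], [-1, 0, 1]].
B⁴ = P·diag(16, 256, 1296)·P⁻¹ = [[2576, 0, -2560], [240, 256, -480], [1280, 0, -1264]].
The requested entry is -480.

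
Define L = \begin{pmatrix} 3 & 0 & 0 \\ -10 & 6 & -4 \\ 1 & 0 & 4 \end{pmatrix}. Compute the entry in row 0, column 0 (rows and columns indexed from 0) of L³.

Characteristic polynomial: s^3 - 13s^2 + 54s - 72 = (s - 6)(s - 4)(s - 3), so the eigenvalues are 3, 4, 6.
s=3: eigenvector (1, 2, -1).
s=6: eigenvector (0, 1, 0).
s=4: eigenvector (0, 2, 1).
P = [[1, 0, 0], [2, 1, 2], [-1, 0, 1]], D = diag(3, 6, 4), P⁻¹ = [[1, 0, 0], [-4, 1, -2], [1, 0, 1]].
L³ = P·diag(27, 216, 64)·P⁻¹ = [[27, 0, 0], [-682, 216, -304], [37, 0, 64]].
The requested entry is 27.

27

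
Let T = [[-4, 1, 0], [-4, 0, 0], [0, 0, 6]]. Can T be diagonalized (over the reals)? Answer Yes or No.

No

Characteristic polynomial: p(r) = r^3 - 2r^2 - 20r - 24 = (r - 6)(r + 2)^2.
r = -2 has algebraic multiplicity 2; rank(T + 2I) = 2, so geometric multiplicity = 1.
Geometric multiplicity < algebraic multiplicity, so T is not diagonalizable.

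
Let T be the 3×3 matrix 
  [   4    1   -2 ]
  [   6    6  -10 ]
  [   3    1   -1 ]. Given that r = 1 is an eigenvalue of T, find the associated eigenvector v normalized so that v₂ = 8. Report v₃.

T − 1I = [[3, 1, -2], [6, 5, -10], [3, 1, -2]].
Solving (T − 1I)v = 0 gives the eigenspace spanned by (0, 8, 4).
With v₂ = 8, v = (0, 8, 4), so v₃ = 4.

4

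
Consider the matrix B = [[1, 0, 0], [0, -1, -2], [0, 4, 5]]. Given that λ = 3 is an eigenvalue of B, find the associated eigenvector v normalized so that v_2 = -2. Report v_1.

0

B − 3I = [[-2, 0, 0], [0, -4, -2], [0, 4, 2]].
Solving (B − 3I)v = 0 gives the eigenspace spanned by (0, -2, 4).
With v_2 = -2, v = (0, -2, 4), so v_1 = 0.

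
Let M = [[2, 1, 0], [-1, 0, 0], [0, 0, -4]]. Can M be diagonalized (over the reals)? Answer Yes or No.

Characteristic polynomial: p(t) = t^3 + 2t^2 - 7t + 4 = (t - 1)^2(t + 4).
t = 1 has algebraic multiplicity 2; rank(M − 1I) = 2, so geometric multiplicity = 1.
Geometric multiplicity < algebraic multiplicity, so M is not diagonalizable.

No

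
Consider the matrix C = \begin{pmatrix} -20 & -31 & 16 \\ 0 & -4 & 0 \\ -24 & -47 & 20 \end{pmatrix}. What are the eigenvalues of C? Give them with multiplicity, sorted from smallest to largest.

-4, -4, 4

Characteristic polynomial: p(s) = s^3 + 4s^2 - 16s - 64 = (s - 4)(s + 4)^2.
Roots (with multiplicity): -4, -4, 4.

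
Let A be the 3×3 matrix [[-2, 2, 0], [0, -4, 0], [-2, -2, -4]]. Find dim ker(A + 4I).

2

A + 4I = [[2, 2, 0], [0, 0, 0], [-2, -2, 0]].
This matrix has rank 1, so its null space has dimension 3 − 1 = 2.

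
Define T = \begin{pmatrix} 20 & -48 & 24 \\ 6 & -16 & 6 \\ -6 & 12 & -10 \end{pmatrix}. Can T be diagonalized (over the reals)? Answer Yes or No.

Characteristic polynomial: p(λ) = λ^3 + 6λ^2 - 32 = (λ - 2)(λ + 4)^2.
λ = -4 has algebraic multiplicity 2; rank(T + 4I) = 1, so geometric multiplicity = 2.
Every eigenvalue has geometric = algebraic multiplicity, so T is diagonalizable.

Yes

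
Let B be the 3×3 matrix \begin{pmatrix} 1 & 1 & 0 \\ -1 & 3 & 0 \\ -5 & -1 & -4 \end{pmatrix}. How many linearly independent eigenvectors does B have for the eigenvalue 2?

B − 2I = [[-1, 1, 0], [-1, 1, 0], [-5, -1, -6]].
This matrix has rank 2, so its null space has dimension 3 − 2 = 1.

1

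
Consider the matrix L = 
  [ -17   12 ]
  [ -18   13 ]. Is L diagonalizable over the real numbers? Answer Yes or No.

Characteristic polynomial: p(s) = s^2 + 4s - 5 = (s - 1)(s + 5).
All 2 eigenvalues are distinct, so L is diagonalizable.

Yes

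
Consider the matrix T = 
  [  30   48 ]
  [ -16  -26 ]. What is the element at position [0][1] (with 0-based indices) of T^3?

1344

Characteristic polynomial: λ^2 - 4λ - 12 = (λ - 6)(λ + 2), so the eigenvalues are -2, 6.
λ=-2: eigenvector (3, -2).
λ=6: eigenvector (-2, 1).
P = [[3, -2], [-2, 1]], D = diag(-2, 6), P⁻¹ = [[-1, -2], [-2, -3]].
T³ = P·diag(-8, 216)·P⁻¹ = [[888, 1344], [-448, -680]].
The requested entry is 1344.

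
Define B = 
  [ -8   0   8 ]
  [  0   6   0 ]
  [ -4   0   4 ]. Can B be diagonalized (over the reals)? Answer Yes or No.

Yes

Characteristic polynomial: p(μ) = μ^3 - 2μ^2 - 24μ = μ(μ - 6)(μ + 4).
All 3 eigenvalues are distinct, so B is diagonalizable.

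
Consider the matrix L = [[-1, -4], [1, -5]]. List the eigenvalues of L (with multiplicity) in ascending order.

Characteristic polynomial: p(r) = r^2 + 6r + 9 = (r + 3)^2.
Roots (with multiplicity): -3, -3.

-3, -3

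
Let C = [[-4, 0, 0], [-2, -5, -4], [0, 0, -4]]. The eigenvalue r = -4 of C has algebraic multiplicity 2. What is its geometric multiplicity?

2

C + 4I = [[0, 0, 0], [-2, -1, -4], [0, 0, 0]].
This matrix has rank 1, so its null space has dimension 3 − 1 = 2.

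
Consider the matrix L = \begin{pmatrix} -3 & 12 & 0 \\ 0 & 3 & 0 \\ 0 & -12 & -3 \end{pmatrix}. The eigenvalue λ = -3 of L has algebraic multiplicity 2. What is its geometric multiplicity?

L + 3I = [[0, 12, 0], [0, 6, 0], [0, -12, 0]].
This matrix has rank 1, so its null space has dimension 3 − 1 = 2.

2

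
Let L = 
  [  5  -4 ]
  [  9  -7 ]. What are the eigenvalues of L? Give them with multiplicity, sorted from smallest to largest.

Characteristic polynomial: p(t) = t^2 + 2t + 1 = (t + 1)^2.
Roots (with multiplicity): -1, -1.

-1, -1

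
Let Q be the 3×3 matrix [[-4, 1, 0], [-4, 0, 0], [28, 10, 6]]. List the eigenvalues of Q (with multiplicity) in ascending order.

-2, -2, 6

Characteristic polynomial: p(r) = r^3 - 2r^2 - 20r - 24 = (r - 6)(r + 2)^2.
Roots (with multiplicity): -2, -2, 6.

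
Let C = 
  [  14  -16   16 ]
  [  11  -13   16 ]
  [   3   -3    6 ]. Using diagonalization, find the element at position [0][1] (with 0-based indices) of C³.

Characteristic polynomial: λ^3 - 7λ^2 + 36 = (λ - 6)(λ - 3)(λ + 2), so the eigenvalues are -2, 3, 6.
λ=-2: eigenvector (1, 1, 0).
λ=3: eigenvector (0, 1, 1).
λ=6: eigenvector (2, 2, 1).
P = [[1, 0, 2], [1, 1, 2], [0, 1, 1]], D = diag(-2, 3, 6), P⁻¹ = [[-1, 2, -2], [-1, 1, 0], [1, -1, 1]].
C³ = P·diag(-8, 27, 216)·P⁻¹ = [[440, -448, 448], [413, -421, 448], [189, -189, 216]].
The requested entry is -448.

-448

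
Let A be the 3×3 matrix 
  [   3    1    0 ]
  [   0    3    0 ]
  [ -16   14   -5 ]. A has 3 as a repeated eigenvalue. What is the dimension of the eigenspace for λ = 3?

1

A − 3I = [[0, 1, 0], [0, 0, 0], [-16, 14, -8]].
This matrix has rank 2, so its null space has dimension 3 − 2 = 1.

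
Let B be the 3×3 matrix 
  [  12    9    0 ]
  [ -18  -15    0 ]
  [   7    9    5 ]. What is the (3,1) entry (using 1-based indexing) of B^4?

Characteristic polynomial: t^3 - 2t^2 - 33t + 90 = (t - 5)(t - 3)(t + 6), so the eigenvalues are -6, 3, 5.
t=3: eigenvector (1, -1, 1).
t=5: eigenvector (0, 0, 1).
t=-6: eigenvector (-1, 2, -1).
P = [[1, 0, -1], [-1, 0, 2], [1, 1, -1]], D = diag(3, 5, -6), P⁻¹ = [[2, 1, 0], [-1, 0, 1], [1, 1, 0]].
B⁴ = P·diag(81, 625, 1296)·P⁻¹ = [[-1134, -1215, 0], [2430, 2511, 0], [-1759, -1215, 625]].
The requested entry is -1759.

-1759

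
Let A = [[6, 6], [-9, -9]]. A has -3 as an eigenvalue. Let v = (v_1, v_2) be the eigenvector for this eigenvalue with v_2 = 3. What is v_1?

A + 3I = [[9, 6], [-9, -6]].
Solving (A + 3I)v = 0 gives the eigenspace spanned by (-2, 3).
With v_2 = 3, v = (-2, 3), so v_1 = -2.

-2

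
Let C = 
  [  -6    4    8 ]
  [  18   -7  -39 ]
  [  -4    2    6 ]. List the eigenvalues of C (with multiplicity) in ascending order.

Characteristic polynomial: p(t) = t^3 + 7t^2 + 2t - 40 = (t - 2)(t + 4)(t + 5).
Roots (with multiplicity): -5, -4, 2.

-5, -4, 2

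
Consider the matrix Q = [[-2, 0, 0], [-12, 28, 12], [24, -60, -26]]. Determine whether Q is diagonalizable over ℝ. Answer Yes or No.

Characteristic polynomial: p(t) = t^3 - 12t - 16 = (t - 4)(t + 2)^2.
t = -2 has algebraic multiplicity 2; rank(Q + 2I) = 1, so geometric multiplicity = 2.
Every eigenvalue has geometric = algebraic multiplicity, so Q is diagonalizable.

Yes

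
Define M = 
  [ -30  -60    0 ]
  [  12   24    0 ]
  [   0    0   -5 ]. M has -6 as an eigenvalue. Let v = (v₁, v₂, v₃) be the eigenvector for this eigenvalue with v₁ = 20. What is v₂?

-8

M + 6I = [[-24, -60, 0], [12, 30, 0], [0, 0, 1]].
Solving (M + 6I)v = 0 gives the eigenspace spanned by (20, -8, 0).
With v₁ = 20, v = (20, -8, 0), so v₂ = -8.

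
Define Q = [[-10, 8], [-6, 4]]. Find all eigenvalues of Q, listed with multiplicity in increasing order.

-4, -2

Characteristic polynomial: p(r) = r^2 + 6r + 8 = (r + 2)(r + 4).
Roots (with multiplicity): -4, -2.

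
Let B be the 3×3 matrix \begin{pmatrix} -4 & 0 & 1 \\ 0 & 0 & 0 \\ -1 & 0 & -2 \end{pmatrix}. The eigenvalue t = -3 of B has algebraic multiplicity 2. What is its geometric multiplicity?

1

B + 3I = [[-1, 0, 1], [0, 3, 0], [-1, 0, 1]].
This matrix has rank 2, so its null space has dimension 3 − 2 = 1.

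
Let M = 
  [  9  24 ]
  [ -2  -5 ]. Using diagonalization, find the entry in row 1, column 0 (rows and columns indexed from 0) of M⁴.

Characteristic polynomial: s^2 - 4s + 3 = (s - 3)(s - 1), so the eigenvalues are 1, 3.
s=1: eigenvector (-3, 1).
s=3: eigenvector (4, -1).
P = [[-3, 4], [1, -1]], D = diag(1, 3), P⁻¹ = [[1, 4], [1, 3]].
M⁴ = P·diag(1, 81)·P⁻¹ = [[321, 960], [-80, -239]].
The requested entry is -80.

-80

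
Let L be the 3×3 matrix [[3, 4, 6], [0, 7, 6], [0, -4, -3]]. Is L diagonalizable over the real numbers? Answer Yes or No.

Characteristic polynomial: p(μ) = μ^3 - 7μ^2 + 15μ - 9 = (μ - 3)^2(μ - 1).
μ = 3 has algebraic multiplicity 2; rank(L − 3I) = 1, so geometric multiplicity = 2.
Every eigenvalue has geometric = algebraic multiplicity, so L is diagonalizable.

Yes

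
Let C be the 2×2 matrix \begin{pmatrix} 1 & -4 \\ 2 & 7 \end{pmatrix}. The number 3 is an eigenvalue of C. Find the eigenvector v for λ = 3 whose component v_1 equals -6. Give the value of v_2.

3

C − 3I = [[-2, -4], [2, 4]].
Solving (C − 3I)v = 0 gives the eigenspace spanned by (-6, 3).
With v_1 = -6, v = (-6, 3), so v_2 = 3.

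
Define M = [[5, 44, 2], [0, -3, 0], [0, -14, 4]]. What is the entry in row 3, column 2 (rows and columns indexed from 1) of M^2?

Characteristic polynomial: r^3 - 6r^2 - 7r + 60 = (r - 5)(r - 4)(r + 3), so the eigenvalues are -3, 4, 5.
r=4: eigenvector (-2, 0, 1).
r=-3: eigenvector (-6, 1, 2).
r=5: eigenvector (1, 0, 0).
P = [[-2, -6, 1], [0, 1, 0], [1, 2, 0]], D = diag(4, -3, 5), P⁻¹ = [[0, -2, 1], [0, 1, 0], [1, 2, 2]].
M² = P·diag(16, 9, 25)·P⁻¹ = [[25, 60, 18], [0, 9, 0], [0, -14, 16]].
The requested entry is -14.

-14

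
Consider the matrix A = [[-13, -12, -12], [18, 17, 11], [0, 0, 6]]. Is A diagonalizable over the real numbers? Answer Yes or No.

Yes

Characteristic polynomial: p(s) = s^3 - 10s^2 + 19s + 30 = (s - 6)(s - 5)(s + 1).
All 3 eigenvalues are distinct, so A is diagonalizable.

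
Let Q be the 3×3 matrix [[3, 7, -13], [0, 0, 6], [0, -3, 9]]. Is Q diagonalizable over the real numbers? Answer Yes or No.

No

Characteristic polynomial: p(t) = t^3 - 12t^2 + 45t - 54 = (t - 6)(t - 3)^2.
t = 3 has algebraic multiplicity 2; rank(Q − 3I) = 2, so geometric multiplicity = 1.
Geometric multiplicity < algebraic multiplicity, so Q is not diagonalizable.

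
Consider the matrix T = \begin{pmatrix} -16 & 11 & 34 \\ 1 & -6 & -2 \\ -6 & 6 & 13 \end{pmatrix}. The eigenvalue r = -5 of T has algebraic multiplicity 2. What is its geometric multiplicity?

T + 5I = [[-11, 11, 34], [1, -1, -2], [-6, 6, 18]].
This matrix has rank 2, so its null space has dimension 3 − 2 = 1.

1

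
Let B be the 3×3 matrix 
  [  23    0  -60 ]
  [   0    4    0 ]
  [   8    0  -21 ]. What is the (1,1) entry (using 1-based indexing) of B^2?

49

Characteristic polynomial: μ^3 - 6μ^2 + 5μ + 12 = (μ - 4)(μ - 3)(μ + 1), so the eigenvalues are -1, 3, 4.
μ=-1: eigenvector (5, 0, 2).
μ=4: eigenvector (0, 1, 0).
μ=3: eigenvector (-3, 0, -1).
P = [[5, 0, -3], [0, 1, 0], [2, 0, -1]], D = diag(-1, 4, 3), P⁻¹ = [[-1, 0, 3], [0, 1, 0], [-2, 0, 5]].
B² = P·diag(1, 16, 9)·P⁻¹ = [[49, 0, -120], [0, 16, 0], [16, 0, -39]].
The requested entry is 49.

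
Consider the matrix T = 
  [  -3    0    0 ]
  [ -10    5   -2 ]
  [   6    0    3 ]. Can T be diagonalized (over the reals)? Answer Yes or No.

Yes

Characteristic polynomial: p(s) = s^3 - 5s^2 - 9s + 45 = (s - 5)(s - 3)(s + 3).
All 3 eigenvalues are distinct, so T is diagonalizable.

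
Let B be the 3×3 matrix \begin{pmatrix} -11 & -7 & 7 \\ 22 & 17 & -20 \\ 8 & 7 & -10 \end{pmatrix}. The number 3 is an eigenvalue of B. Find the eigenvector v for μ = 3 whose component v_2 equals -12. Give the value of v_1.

B − 3I = [[-14, -7, 7], [22, 14, -20], [8, 7, -13]].
Solving (B − 3I)v = 0 gives the eigenspace spanned by (4, -12, -4).
With v_2 = -12, v = (4, -12, -4), so v_1 = 4.

4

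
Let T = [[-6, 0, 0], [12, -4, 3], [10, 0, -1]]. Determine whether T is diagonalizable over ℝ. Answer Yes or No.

Characteristic polynomial: p(r) = r^3 + 11r^2 + 34r + 24 = (r + 1)(r + 4)(r + 6).
All 3 eigenvalues are distinct, so T is diagonalizable.

Yes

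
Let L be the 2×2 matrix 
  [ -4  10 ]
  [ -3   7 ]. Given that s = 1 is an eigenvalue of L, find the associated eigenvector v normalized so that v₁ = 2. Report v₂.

L − 1I = [[-5, 10], [-3, 6]].
Solving (L − 1I)v = 0 gives the eigenspace spanned by (2, 1).
With v₁ = 2, v = (2, 1), so v₂ = 1.

1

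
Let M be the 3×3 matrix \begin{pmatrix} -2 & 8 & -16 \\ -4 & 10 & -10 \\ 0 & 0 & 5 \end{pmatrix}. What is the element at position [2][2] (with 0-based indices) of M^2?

25

Characteristic polynomial: t^3 - 13t^2 + 52t - 60 = (t - 6)(t - 5)(t - 2), so the eigenvalues are 2, 5, 6.
t=5: eigenvector (0, 2, 1).
t=2: eigenvector (-2, -1, 0).
t=6: eigenvector (1, 1, 0).
P = [[0, -2, 1], [2, -1, 1], [1, 0, 0]], D = diag(5, 2, 6), P⁻¹ = [[0, 0, 1], [-1, 1, -2], [-1, 2, -4]].
M² = P·diag(25, 4, 36)·P⁻¹ = [[-28, 64, -128], [-32, 68, -86], [0, 0, 25]].
The requested entry is 25.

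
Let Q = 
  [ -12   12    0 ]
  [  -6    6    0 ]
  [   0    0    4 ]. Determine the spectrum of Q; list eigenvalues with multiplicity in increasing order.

-6, 0, 4

Characteristic polynomial: p(μ) = μ^3 + 2μ^2 - 24μ = μ(μ - 4)(μ + 6).
Roots (with multiplicity): -6, 0, 4.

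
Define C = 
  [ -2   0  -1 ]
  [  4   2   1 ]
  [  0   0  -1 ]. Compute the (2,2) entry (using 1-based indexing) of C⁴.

16

Characteristic polynomial: r^3 + r^2 - 4r - 4 = (r - 2)(r + 1)(r + 2), so the eigenvalues are -2, -1, 2.
r=-1: eigenvector (1, -1, -1).
r=2: eigenvector (0, 1, 0).
r=-2: eigenvector (1, -1, 0).
P = [[1, 0, 1], [-1, 1, -1], [-1, 0, 0]], D = diag(-1, 2, -2), P⁻¹ = [[0, 0, -1], [1, 1, 0], [1, 0, 1]].
C⁴ = P·diag(1, 16, 16)·P⁻¹ = [[16, 0, 15], [0, 16, -15], [0, 0, 1]].
The requested entry is 16.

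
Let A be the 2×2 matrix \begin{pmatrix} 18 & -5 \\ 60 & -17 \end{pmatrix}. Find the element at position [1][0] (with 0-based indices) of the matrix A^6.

Characteristic polynomial: r^2 - r - 6 = (r - 3)(r + 2), so the eigenvalues are -2, 3.
r=-2: eigenvector (1, 4).
r=3: eigenvector (1, 3).
P = [[1, 1], [4, 3]], D = diag(-2, 3), P⁻¹ = [[-3, 1], [4, -1]].
A⁶ = P·diag(64, 729)·P⁻¹ = [[2724, -665], [7980, -1931]].
The requested entry is 7980.

7980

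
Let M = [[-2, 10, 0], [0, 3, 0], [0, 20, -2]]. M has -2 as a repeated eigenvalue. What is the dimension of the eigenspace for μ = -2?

M + 2I = [[0, 10, 0], [0, 5, 0], [0, 20, 0]].
This matrix has rank 1, so its null space has dimension 3 − 1 = 2.

2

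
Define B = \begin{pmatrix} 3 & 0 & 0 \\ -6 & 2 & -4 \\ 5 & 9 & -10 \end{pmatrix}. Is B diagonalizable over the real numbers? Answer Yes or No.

Characteristic polynomial: p(λ) = λ^3 + 5λ^2 - 8λ - 48 = (λ - 3)(λ + 4)^2.
λ = -4 has algebraic multiplicity 2; rank(B + 4I) = 2, so geometric multiplicity = 1.
Geometric multiplicity < algebraic multiplicity, so B is not diagonalizable.

No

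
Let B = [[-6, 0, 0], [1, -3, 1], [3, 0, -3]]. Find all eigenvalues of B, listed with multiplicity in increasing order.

-6, -3, -3

Characteristic polynomial: p(μ) = μ^3 + 12μ^2 + 45μ + 54 = (μ + 3)^2(μ + 6).
Roots (with multiplicity): -6, -3, -3.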